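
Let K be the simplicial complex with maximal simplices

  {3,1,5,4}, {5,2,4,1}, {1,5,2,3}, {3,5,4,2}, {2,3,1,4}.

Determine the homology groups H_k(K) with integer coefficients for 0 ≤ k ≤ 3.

H_0 = Z,  H_1 = 0,  H_2 = 0,  H_3 = Z.

We work with the vertex ordering 1 < 2 < 3 < 4 < 5. The simplices of K, each written with vertices in increasing order, are:

  0-simplices (5): [1], [2], [3], [4], [5]
  1-simplices (10): [1,2], [1,3], [1,4], [1,5], [2,3], [2,4], [2,5], [3,4], [3,5], [4,5]
  2-simplices (10): [1,2,3], [1,2,4], [1,2,5], [1,3,4], [1,3,5], [1,4,5], [2,3,4], [2,3,5], [2,4,5], [3,4,5]
  3-simplices (5): [1,2,3,4], [1,2,3,5], [1,2,4,5], [1,3,4,5], [2,3,4,5]

Hence C_0 ≅ Z^5, C_1 ≅ Z^10, C_2 ≅ Z^10, C_3 ≅ Z^5.

∂_1: C_1 → C_0 is given by ∂[p,q] = [q] − [p].
This gives a 5×10 integer matrix of rank 4; reducing to Smith normal form yields diagonal entries (1,1,1,1).

The boundary map ∂_2: C_2 → C_1 maps a triangle to the signed sum of its edges. For instance
  ∂[1,3,5] = [3,5] − [1,5] + [1,3],
  ∂[1,2,3] = [2,3] − [1,3] + [1,2].
The 10×10 boundary matrix has rank 6 and Smith normal form diag(1,1,1,1,1,1).

The boundary map ∂_3: C_3 → C_2 sends each 3-simplex σ to the alternating sum Σ_i (−1)^i (σ with its i-th vertex removed). For instance
  ∂[1,3,4,5] = [3,4,5] − [1,4,5] + [1,3,5] − [1,3,4],
  ∂[1,2,4,5] = [2,4,5] − [1,4,5] + [1,2,5] − [1,2,4].
The 10×5 boundary matrix has rank 4 and Smith normal form diag(1,1,1,1).

Reading off H_k = ker ∂_k / im ∂_{k+1}:

  H_0: rank C_0 − rank ∂_1 = 5 − 4 = 1, and the invariant factors of ∂_1 are all 1, so H_0 ≅ Z.
  H_1: rank ker ∂_1 − rank ∂_2 = (10 − 4) − 6 = 0, and the invariant factors of ∂_2 are all 1, so H_1 ≅ 0.
  H_2: rank ker ∂_2 − rank ∂_3 = (10 − 6) − 4 = 0, and the invariant factors of ∂_3 are all 1, so H_2 ≅ 0.
  H_3: rank ker ∂_3 − rank ∂_4 = (5 − 4) − 0 = 1, and there is no ∂_4, so H_3 ≅ Z.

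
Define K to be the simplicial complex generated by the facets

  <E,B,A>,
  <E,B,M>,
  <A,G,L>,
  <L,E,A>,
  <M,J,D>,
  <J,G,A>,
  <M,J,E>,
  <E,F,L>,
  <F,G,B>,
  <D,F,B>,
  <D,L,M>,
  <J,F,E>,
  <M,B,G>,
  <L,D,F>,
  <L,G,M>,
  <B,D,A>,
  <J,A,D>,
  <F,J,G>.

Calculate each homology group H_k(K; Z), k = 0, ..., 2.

Take the total order A < B < D < E < F < G < J < L < M on the vertex set. Then K (dimension 2) consists of the simplices:

  0-simplices (9): A, B, D, E, F, G, J, L, M
  1-simplices (27): AB, AD, AE, AG, AJ, AL, BD, BE, BF, BG, BM, DF, DJ, DL, DM, EF, EJ, EL, EM, FG, FJ, FL, GJ, GL, GM, JM, LM
  2-simplices (18): ABD, ABE, ADJ, AEL, AGJ, AGL, BDF, BEM, BFG, BGM, DFL, DJM, DLM, EFJ, EFL, EJM, FGJ, GLM

giving chain groups C_0 ≅ Z^9, C_1 ≅ Z^27, C_2 ≅ Z^18.

The boundary map ∂_1: C_1 → C_0 maps an edge to its endpoints' difference, ∂[p,q] = q − p. For instance
  ∂DF = F − D.
As a 9×27 matrix over Z this has rank 8, with invariant factors (1,1,1,1,1,1,1,1).

∂_2: C_2 → C_1 sends each 2-simplex [p,q,r] to [q,r] − [p,r] + [p,q]. For instance
  ∂AGJ = GJ − AJ + AG,
  ∂EFL = FL − EL + EF.
The resulting 27×18 matrix has rank 17, and its Smith normal form has invariant factors (1,1,1,1,1,1,1,1,1,1,1,1,1,1,1,1,1).

Now H_k = ker ∂_k / im ∂_{k+1}, so:

  H_0: rank C_0 − rank ∂_1 = 9 − 8 = 1, and the invariant factors of ∂_1 are all 1, so H_0 = Z.
  H_1: rank ker ∂_1 − rank ∂_2 = (27 − 8) − 17 = 2, and the invariant factors of ∂_2 are all 1, so H_1 = Z^2.
  H_2: rank ker ∂_2 − rank ∂_3 = (18 − 17) − 0 = 1, and there is no ∂_3, so H_2 = Z.

H_0 = Z,  H_1 = Z^2,  H_2 = Z.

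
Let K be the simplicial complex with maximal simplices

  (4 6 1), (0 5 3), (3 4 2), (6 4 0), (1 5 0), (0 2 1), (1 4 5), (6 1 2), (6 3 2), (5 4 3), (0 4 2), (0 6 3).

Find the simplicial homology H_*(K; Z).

H_0 = Z,  H_1 = Z/2Z,  H_2 = 0.

K has 7 vertices, 18 edges, 12 triangles.
rank ∂_0 = 0, rank ∂_1 = 6 ⇒ b_0 = 7 − 0 − 6 = 1; all invariant factors of ∂_1 are 1 so no torsion. So H_0 = Z.
rank ∂_1 = 6, rank ∂_2 = 12 ⇒ b_1 = 18 − 6 − 12 = 0; ∂_2 has invariant factor(s) [2] giving torsion. So H_1 = Z/2Z.
rank ∂_2 = 12, rank ∂_3 = 0 ⇒ b_2 = 12 − 12 − 0 = 0. So H_2 = 0.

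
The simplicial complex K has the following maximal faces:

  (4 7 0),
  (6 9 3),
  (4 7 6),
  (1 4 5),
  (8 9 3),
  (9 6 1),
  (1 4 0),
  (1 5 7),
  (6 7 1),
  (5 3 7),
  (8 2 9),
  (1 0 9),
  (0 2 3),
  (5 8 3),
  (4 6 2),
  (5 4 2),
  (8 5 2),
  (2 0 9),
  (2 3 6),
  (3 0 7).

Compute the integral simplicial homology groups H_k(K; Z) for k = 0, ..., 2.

Order the vertices as 0 < 1 < 2 < 3 < 4 < 5 < 6 < 7 < 8 < 9. Listing each simplex with vertices in this order, K has dimension 2 with simplices:

  0-simplices (10): [0], [1], [2], [3], [4], [5], [6], [7], [8], [9]
  1-simplices (30): (30 of them)
  2-simplices (20): (20 of them)

so the chain groups are C_0 ≅ Z^10, C_1 ≅ Z^30, C_2 ≅ Z^20.

∂_1: C_1 → C_0 maps an edge to its endpoints' difference, ∂[p,q] = q − p.
The 10×30 boundary matrix has rank 9 and Smith normal form diag(1,1,1,1,1,1,1,1,1).

The boundary map ∂_2: C_2 → C_1 sends each 2-simplex [p,q,r] to [q,r] − [p,r] + [p,q]. For instance
  ∂[3,5,7] = [5,7] − [3,7] + [3,5],
  ∂[3,5,8] = [5,8] − [3,8] + [3,5].
This gives a 30×20 integer matrix of rank 20; reducing to Smith normal form yields diagonal entries (1,1,1,1,1,1,1,1,1,1,1,1,1,1,1,1,1,1,1,2).

Computing H_k = (kernel of ∂_k) / (image of ∂_{k+1}):

  H_0: rank C_0 − rank ∂_1 = 10 − 9 = 1, and the invariant factors of ∂_1 are all 1, so H_0 ≅ Z.
  H_1: rank ker ∂_1 − rank ∂_2 = (30 − 9) − 20 = 1, and ∂_2 has invariant factor 2 > 1, so H_1 ≅ Z ⊕ Z/2.
  H_2: rank ker ∂_2 − rank ∂_3 = (20 − 20) − 0 = 0, and there is no ∂_3, so H_2 ≅ 0.

H_0 = Z,  H_1 = Z ⊕ Z/2,  H_2 = 0.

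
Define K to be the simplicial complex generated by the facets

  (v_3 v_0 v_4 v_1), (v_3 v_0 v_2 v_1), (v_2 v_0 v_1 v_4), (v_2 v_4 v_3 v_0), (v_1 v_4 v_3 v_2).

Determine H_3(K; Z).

H_3 ≅ Z.

We work with the vertex ordering v_0 < v_1 < v_2 < v_3 < v_4. The simplices of K, each written with vertices in increasing order, are:

  0-simplices (5): [v_0], [v_1], [v_2], [v_3], [v_4]
  1-simplices (10): [v_0,v_1], [v_0,v_2], [v_0,v_3], [v_0,v_4], [v_1,v_2], [v_1,v_3], [v_1,v_4], [v_2,v_3], [v_2,v_4], [v_3,v_4]
  2-simplices (10): [v_0,v_1,v_2], [v_0,v_1,v_3], [v_0,v_1,v_4], [v_0,v_2,v_3], [v_0,v_2,v_4], [v_0,v_3,v_4], [v_1,v_2,v_3], [v_1,v_2,v_4], [v_1,v_3,v_4], [v_2,v_3,v_4]
  3-simplices (5): [v_0,v_1,v_2,v_3], [v_0,v_1,v_2,v_4], [v_0,v_1,v_3,v_4], [v_0,v_2,v_3,v_4], [v_1,v_2,v_3,v_4]

giving chain groups C_0 ≅ Z^5, C_1 ≅ Z^10, C_2 ≅ Z^10, C_3 ≅ Z^5.

∂_1: C_1 → C_0 maps an edge to its endpoints' difference, ∂[p,q] = q − p. For instance
  ∂[v_1,v_4] = [v_4] − [v_1].
The 5×10 boundary matrix has rank 4 and Smith normal form diag(1,1,1,1).

The boundary map ∂_2: C_2 → C_1 sends each 2-simplex [p,q,r] to [q,r] − [p,r] + [p,q]. For instance
  ∂[v_0,v_1,v_2] = [v_1,v_2] − [v_0,v_2] + [v_0,v_1],
  ∂[v_0,v_1,v_4] = [v_1,v_4] − [v_0,v_4] + [v_0,v_1].
The resulting 10×10 matrix has rank 6, and its Smith normal form has invariant factors (1,1,1,1,1,1).

Boundary ∂_3: C_3 → C_2 sends each 3-simplex σ to the alternating sum Σ_i (−1)^i (σ with its i-th vertex removed). For instance
  ∂[v_0,v_1,v_2,v_3] = [v_1,v_2,v_3] − [v_0,v_2,v_3] + [v_0,v_1,v_3] − [v_0,v_1,v_2],
  ∂[v_0,v_1,v_2,v_4] = [v_1,v_2,v_4] − [v_0,v_2,v_4] + [v_0,v_1,v_4] − [v_0,v_1,v_2].
As a 10×5 matrix over Z this has rank 4, with invariant factors (1,1,1,1).

Computing H_k = (kernel of ∂_k) / (image of ∂_{k+1}):

  H_3: rank ker ∂_3 − rank ∂_4 = (5 − 4) − 0 = 1, and there is no ∂_4, so H_3 = Z.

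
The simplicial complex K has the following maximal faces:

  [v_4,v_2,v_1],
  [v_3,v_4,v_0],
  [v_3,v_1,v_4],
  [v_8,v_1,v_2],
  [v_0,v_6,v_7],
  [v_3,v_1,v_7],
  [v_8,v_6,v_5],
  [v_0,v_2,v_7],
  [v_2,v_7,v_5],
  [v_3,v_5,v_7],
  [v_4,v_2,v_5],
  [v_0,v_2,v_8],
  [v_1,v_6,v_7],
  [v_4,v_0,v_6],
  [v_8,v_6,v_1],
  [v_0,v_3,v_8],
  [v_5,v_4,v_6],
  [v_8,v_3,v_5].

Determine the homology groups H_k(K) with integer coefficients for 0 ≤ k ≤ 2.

Fix the vertex order v_0 < v_1 < v_2 < v_3 < v_4 < v_5 < v_6 < v_7 < v_8 and write every simplex with vertices in increasing order. Then dim K = 2 and the simplices of K are:

  0-simplices (9): [v_0], [v_1], [v_2], [v_3], [v_4], [v_5], [v_6], [v_7], [v_8]
  1-simplices (27): (27 of them)
  2-simplices (18): (18 of them)

so the chain groups are C_0 ≅ Z^9, C_1 ≅ Z^27, C_2 ≅ Z^18.

The boundary map ∂_1: C_1 → C_0 maps an edge to its endpoints' difference, ∂[p,q] = q − p. For instance
  ∂[v_5,v_7] = [v_7] − [v_5].
This gives a 9×27 integer matrix of rank 8; reducing to Smith normal form yields diagonal entries (1,1,1,1,1,1,1,1).

The boundary map ∂_2: C_2 → C_1 acts by ∂[p,q,r] = [q,r] − [p,r] + [p,q]. For instance
  ∂[v_1,v_6,v_8] = [v_6,v_8] − [v_1,v_8] + [v_1,v_6],
  ∂[v_5,v_6,v_8] = [v_6,v_8] − [v_5,v_8] + [v_5,v_6].
The resulting 27×18 matrix has rank 17, and its Smith normal form has invariant factors (1,1,1,1,1,1,1,1,1,1,1,1,1,1,1,1,1).

Reading off H_k = ker ∂_k / im ∂_{k+1}:

  H_0: rank C_0 − rank ∂_1 = 9 − 8 = 1, and the invariant factors of ∂_1 are all 1, so H_0 = Z.
  H_1: rank ker ∂_1 − rank ∂_2 = (27 − 8) − 17 = 2, and the invariant factors of ∂_2 are all 1, so H_1 = Z^2.
  H_2: rank ker ∂_2 − rank ∂_3 = (18 − 17) − 0 = 1, and there is no ∂_3, so H_2 = Z.

H_0 = Z,  H_1 = Z^2,  H_2 = Z.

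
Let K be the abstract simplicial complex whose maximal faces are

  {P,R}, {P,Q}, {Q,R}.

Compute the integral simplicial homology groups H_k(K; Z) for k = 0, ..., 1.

Fix the vertex order P < Q < R and write every simplex with vertices in increasing order. Then dim K = 1 and the simplices of K are:

  0-simplices (3): P, Q, R
  1-simplices (3): PQ, PR, QR

giving chain groups C_0 ≅ Z^3, C_1 ≅ Z^3.

The boundary map ∂_1: C_1 → C_0 sends each edge [p,q] (with p < q) to q − p. For instance
  ∂PR = R − P.
The resulting 3×3 matrix has rank 2, and its Smith normal form has invariant factors (1,1).

From H_k ≅ ker(∂_k) / im(∂_{k+1}) we obtain:

  H_0: rank C_0 − rank ∂_1 = 3 − 2 = 1, and the invariant factors of ∂_1 are all 1, so H_0 ≅ Z.
  H_1: rank ker ∂_1 − rank ∂_2 = (3 − 2) − 0 = 1, and there is no ∂_2, so H_1 ≅ Z.

H_0 = Z,  H_1 = Z.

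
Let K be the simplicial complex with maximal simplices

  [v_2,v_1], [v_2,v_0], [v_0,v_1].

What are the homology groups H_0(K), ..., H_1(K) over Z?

H_0 = Z,  H_1 = Z.

Take the total order v_0 < v_1 < v_2 on the vertex set. Then K (dimension 1) consists of the simplices:

  0-simplices (3): [v_0], [v_1], [v_2]
  1-simplices (3): [v_0,v_1], [v_0,v_2], [v_1,v_2]

Hence C_0 ≅ Z^3, C_1 ≅ Z^3.

The boundary map ∂_1: C_1 → C_0 maps an edge to its endpoints' difference, ∂[p,q] = q − p. For instance
  ∂[v_1,v_2] = [v_2] − [v_1].
The resulting 3×3 matrix has rank 2, and its Smith normal form has invariant factors (1,1).

Computing H_k = (kernel of ∂_k) / (image of ∂_{k+1}):

  H_0: rank C_0 − rank ∂_1 = 3 − 2 = 1, and the invariant factors of ∂_1 are all 1, so H_0 ≅ Z.
  H_1: rank ker ∂_1 − rank ∂_2 = (3 − 2) − 0 = 1, and there is no ∂_2, so H_1 ≅ Z.

(K is a triangulation of the circle S^1.)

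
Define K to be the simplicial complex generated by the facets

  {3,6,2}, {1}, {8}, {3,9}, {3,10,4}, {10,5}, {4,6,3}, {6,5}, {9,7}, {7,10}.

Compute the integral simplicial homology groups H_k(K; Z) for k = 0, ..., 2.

H_0 ≅ Z^3,  H_1 ≅ Z^2,  H_2 = 0.

K has 10 vertices, 12 edges, 3 triangles.
rank ∂_0 = 0, rank ∂_1 = 7 ⇒ b_0 = 10 − 0 − 7 = 3; all invariant factors of ∂_1 are 1 so no torsion. So H_0 = Z^3.
rank ∂_1 = 7, rank ∂_2 = 3 ⇒ b_1 = 12 − 7 − 3 = 2; all invariant factors of ∂_2 are 1 so no torsion. So H_1 = Z^2.
rank ∂_2 = 3, rank ∂_3 = 0 ⇒ b_2 = 3 − 3 − 0 = 0. So H_2 = 0.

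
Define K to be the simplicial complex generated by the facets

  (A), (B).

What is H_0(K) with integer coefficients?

H_0 ≅ Z^2.

Order the vertices as A < B. Listing each simplex with vertices in this order, K has dimension 0 with simplices:

  0-simplices (2): A, B

giving chain groups C_0 ≅ Z^2.

Now H_k = ker ∂_k / im ∂_{k+1}, so:

  H_0: rank C_0 − rank ∂_1 = 2 − 0 = 2, and there is no ∂_1, so H_0 = Z^2.

(K is a triangulation of a set of 2 points.)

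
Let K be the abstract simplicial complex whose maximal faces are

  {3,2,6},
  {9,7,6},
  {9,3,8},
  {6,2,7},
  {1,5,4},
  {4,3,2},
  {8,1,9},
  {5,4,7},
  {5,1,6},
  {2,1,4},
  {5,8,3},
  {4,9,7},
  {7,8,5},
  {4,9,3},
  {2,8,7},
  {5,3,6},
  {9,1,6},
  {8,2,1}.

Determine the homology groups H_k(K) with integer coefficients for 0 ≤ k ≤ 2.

H_0 = Z,  H_1 = Z^2,  H_2 = Z.

Fix the vertex order 1 < 2 < 3 < 4 < 5 < 6 < 7 < 8 < 9 and write every simplex with vertices in increasing order. Then dim K = 2 and the simplices of K are:

  0-simplices (9): [1], [2], [3], [4], [5], [6], [7], [8], [9]
  1-simplices (27): (27 of them)
  2-simplices (18): [1,2,4], [1,2,8], [1,4,5], [1,5,6], [1,6,9], [1,8,9], [2,3,4], [2,3,6], [2,6,7], [2,7,8], [3,4,9], [3,5,6], [3,5,8], [3,8,9], [4,5,7], [4,7,9], [5,7,8], [6,7,9]

Hence C_0 ≅ Z^9, C_1 ≅ Z^27, C_2 ≅ Z^18.

The boundary map ∂_1: C_1 → C_0 maps an edge to its endpoints' difference, ∂[p,q] = q − p.
As a 9×27 matrix over Z this has rank 8, with invariant factors (1,1,1,1,1,1,1,1).

∂_2: C_2 → C_1 maps a triangle to the signed sum of its edges. For instance
  ∂[2,7,8] = [7,8] − [2,8] + [2,7],
  ∂[3,4,9] = [4,9] − [3,9] + [3,4].
As a 27×18 matrix over Z this has rank 17, with invariant factors (1,1,1,1,1,1,1,1,1,1,1,1,1,1,1,1,1).

From H_k ≅ ker(∂_k) / im(∂_{k+1}) we obtain:

  H_0: rank C_0 − rank ∂_1 = 9 − 8 = 1, and the invariant factors of ∂_1 are all 1, so H_0 = Z.
  H_1: rank ker ∂_1 − rank ∂_2 = (27 − 8) − 17 = 2, and the invariant factors of ∂_2 are all 1, so H_1 = Z^2.
  H_2: rank ker ∂_2 − rank ∂_3 = (18 − 17) − 0 = 1, and there is no ∂_3, so H_2 = Z.

As a check, the Euler characteristic is 9 − 27 + 18 = 0, which agrees with 1 − 2 + 1 = 0.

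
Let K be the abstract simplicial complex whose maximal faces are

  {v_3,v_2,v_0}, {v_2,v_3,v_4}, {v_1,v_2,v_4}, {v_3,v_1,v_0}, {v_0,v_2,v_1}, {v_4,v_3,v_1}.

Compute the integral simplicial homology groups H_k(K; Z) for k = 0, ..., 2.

Fix the vertex order v_0 < v_1 < v_2 < v_3 < v_4 and write every simplex with vertices in increasing order. Then dim K = 2 and the simplices of K are:

  0-simplices (5): [v_0], [v_1], [v_2], [v_3], [v_4]
  1-simplices (9): [v_0,v_1], [v_0,v_2], [v_0,v_3], [v_1,v_2], [v_1,v_3], [v_1,v_4], [v_2,v_3], [v_2,v_4], [v_3,v_4]
  2-simplices (6): [v_0,v_1,v_2], [v_0,v_1,v_3], [v_0,v_2,v_3], [v_1,v_2,v_4], [v_1,v_3,v_4], [v_2,v_3,v_4]

Hence C_0 ≅ Z^5, C_1 ≅ Z^9, C_2 ≅ Z^6.

∂_1: C_1 → C_0 sends each edge [p,q] (with p < q) to q − p. For instance
  ∂[v_1,v_3] = [v_3] − [v_1].
The resulting 5×9 matrix has rank 4, and its Smith normal form has invariant factors (1,1,1,1).

∂_2: C_2 → C_1 sends each 2-simplex [p,q,r] to [q,r] − [p,r] + [p,q]. For instance
  ∂[v_0,v_1,v_3] = [v_1,v_3] − [v_0,v_3] + [v_0,v_1],
  ∂[v_2,v_3,v_4] = [v_3,v_4] − [v_2,v_4] + [v_2,v_3].
This gives a 9×6 integer matrix of rank 5; reducing to Smith normal form yields diagonal entries (1,1,1,1,1).

Computing H_k = (kernel of ∂_k) / (image of ∂_{k+1}):

  H_0: rank C_0 − rank ∂_1 = 5 − 4 = 1, and the invariant factors of ∂_1 are all 1, so H_0 = Z.
  H_1: rank ker ∂_1 − rank ∂_2 = (9 − 4) − 5 = 0, and the invariant factors of ∂_2 are all 1, so H_1 = 0.
  H_2: rank ker ∂_2 − rank ∂_3 = (6 − 5) − 0 = 1, and there is no ∂_3, so H_2 = Z.

(K is a triangulation of the 2-sphere S^2.)

H_0 ≅ Z,  H_1 = 0,  H_2 ≅ Z.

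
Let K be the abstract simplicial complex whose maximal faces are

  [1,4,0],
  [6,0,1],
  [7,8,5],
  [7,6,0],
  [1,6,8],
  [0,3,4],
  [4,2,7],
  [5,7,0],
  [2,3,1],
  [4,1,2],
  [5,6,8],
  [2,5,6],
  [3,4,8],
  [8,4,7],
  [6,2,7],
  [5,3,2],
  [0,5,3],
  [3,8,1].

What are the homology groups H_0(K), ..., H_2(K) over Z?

Order the vertices as 0 < 1 < 2 < 3 < 4 < 5 < 6 < 7 < 8. Listing each simplex with vertices in this order, K has dimension 2 with simplices:

  0-simplices (9): [0], [1], [2], [3], [4], [5], [6], [7], [8]
  1-simplices (27): (27 of them)
  2-simplices (18): [0,1,4], [0,1,6], [0,3,4], [0,3,5], [0,5,7], [0,6,7], [1,2,3], [1,2,4], [1,3,8], [1,6,8], [2,3,5], [2,4,7], [2,5,6], [2,6,7], [3,4,8], [4,7,8], [5,6,8], [5,7,8]

Hence C_0 ≅ Z^9, C_1 ≅ Z^27, C_2 ≅ Z^18.

The boundary map ∂_1: C_1 → C_0 is given by ∂[p,q] = [q] − [p].
As a 9×27 matrix over Z this has rank 8, with invariant factors (1,1,1,1,1,1,1,1).

The boundary map ∂_2: C_2 → C_1 sends each 2-simplex [p,q,r] to [q,r] − [p,r] + [p,q]. For instance
  ∂[1,2,4] = [2,4] − [1,4] + [1,2],
  ∂[2,4,7] = [4,7] − [2,7] + [2,4].
The resulting 27×18 matrix has rank 18, and its Smith normal form has invariant factors (1,1,1,1,1,1,1,1,1,1,1,1,1,1,1,1,1,2).

From H_k ≅ ker(∂_k) / im(∂_{k+1}) we obtain:

  H_0: rank C_0 − rank ∂_1 = 9 − 8 = 1, and the invariant factors of ∂_1 are all 1, so H_0 ≅ Z.
  H_1: rank ker ∂_1 − rank ∂_2 = (27 − 8) − 18 = 1, and ∂_2 has invariant factor 2 > 1, so H_1 ≅ Z ⊕ Z/2.
  H_2: rank ker ∂_2 − rank ∂_3 = (18 − 18) − 0 = 0, and there is no ∂_3, so H_2 ≅ 0.

As a check, the Euler characteristic is 9 − 27 + 18 = 0, which agrees with 1 − 1 + 0 = 0.

H_0 ≅ Z,  H_1 ≅ Z ⊕ Z/2,  H_2 = 0.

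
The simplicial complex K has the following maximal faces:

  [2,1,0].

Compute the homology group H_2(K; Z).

H_2 ≅ 0.

Order the vertices as 0 < 1 < 2. Listing each simplex with vertices in this order, K has dimension 2 with simplices:

  0-simplices (3): [0], [1], [2]
  1-simplices (3): [0,1], [0,2], [1,2]
  2-simplices (1): [0,1,2]

Hence C_0 ≅ Z^3, C_1 ≅ Z^3, C_2 ≅ Z^1.

Boundary ∂_1: C_1 → C_0 sends each edge [p,q] (with p < q) to q − p.
As a 3×3 matrix over Z this has rank 2, with invariant factors (1,1).

∂_2: C_2 → C_1 acts by ∂[p,q,r] = [q,r] − [p,r] + [p,q]. For instance
  ∂[0,1,2] = [1,2] − [0,2] + [0,1].
This gives a 3×1 integer matrix of rank 1; reducing to Smith normal form yields diagonal entries (1).

Reading off H_k = ker ∂_k / im ∂_{k+1}:

  H_2: rank ker ∂_2 − rank ∂_3 = (1 − 1) − 0 = 0, and there is no ∂_3, so H_2 ≅ 0.

(K is a triangulation of the 2-simplex.)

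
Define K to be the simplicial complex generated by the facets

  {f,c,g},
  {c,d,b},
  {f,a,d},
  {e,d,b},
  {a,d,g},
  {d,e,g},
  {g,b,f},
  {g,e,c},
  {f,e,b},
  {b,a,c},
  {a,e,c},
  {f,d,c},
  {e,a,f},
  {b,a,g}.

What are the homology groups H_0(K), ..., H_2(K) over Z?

H_0 = Z,  H_1 = Z^2,  H_2 = Z.

Fix the vertex order a < b < c < d < e < f < g and write every simplex with vertices in increasing order. Then dim K = 2 and the simplices of K are:

  0-simplices (7): a, b, c, d, e, f, g
  1-simplices (21): ab, ac, ad, ae, af, ag, bc, bd, be, bf, bg, cd, ce, cf, cg, de, df, dg, ef, eg, fg
  2-simplices (14): abc, abg, ace, adf, adg, aef, bcd, bde, bef, bfg, cdf, ceg, cfg, deg

giving chain groups C_0 ≅ Z^7, C_1 ≅ Z^21, C_2 ≅ Z^14.

∂_1: C_1 → C_0 maps an edge to its endpoints' difference, ∂[p,q] = q − p. For instance
  ∂eg = g − e.
The 7×21 boundary matrix has rank 6 and Smith normal form diag(1,1,1,1,1,1).

Boundary ∂_2: C_2 → C_1 acts by ∂[p,q,r] = [q,r] − [p,r] + [p,q]. For instance
  ∂ace = ce − ae + ac,
  ∂deg = eg − dg + de.
The resulting 21×14 matrix has rank 13, and its Smith normal form has invariant factors (1,1,1,1,1,1,1,1,1,1,1,1,1).

From H_k ≅ ker(∂_k) / im(∂_{k+1}) we obtain:

  H_0: rank C_0 − rank ∂_1 = 7 − 6 = 1, and the invariant factors of ∂_1 are all 1, so H_0 = Z.
  H_1: rank ker ∂_1 − rank ∂_2 = (21 − 6) − 13 = 2, and the invariant factors of ∂_2 are all 1, so H_1 = Z^2.
  H_2: rank ker ∂_2 − rank ∂_3 = (14 − 13) − 0 = 1, and there is no ∂_3, so H_2 = Z.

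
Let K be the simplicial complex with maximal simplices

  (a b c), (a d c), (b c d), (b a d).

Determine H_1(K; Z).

Order the vertices as a < b < c < d. Listing each simplex with vertices in this order, K has dimension 2 with simplices:

  0-simplices (4): a, b, c, d
  1-simplices (6): ab, ac, ad, bc, bd, cd
  2-simplices (4): abc, abd, acd, bcd

Hence C_0 ≅ Z^4, C_1 ≅ Z^6, C_2 ≅ Z^4.

The boundary map ∂_1: C_1 → C_0 sends each edge [p,q] (with p < q) to q − p.
As a 4×6 matrix over Z this has rank 3, with invariant factors (1,1,1).

Boundary ∂_2: C_2 → C_1 sends each 2-simplex [p,q,r] to [q,r] − [p,r] + [p,q]. For instance
  ∂bcd = cd − bd + bc,
  ∂acd = cd − ad + ac.
The resulting 6×4 matrix has rank 3, and its Smith normal form has invariant factors (1,1,1).

From H_k ≅ ker(∂_k) / im(∂_{k+1}) we obtain:

  H_1: rank ker ∂_1 − rank ∂_2 = (6 − 3) − 3 = 0, and the invariant factors of ∂_2 are all 1, so H_1 = 0.

H_1 ≅ 0.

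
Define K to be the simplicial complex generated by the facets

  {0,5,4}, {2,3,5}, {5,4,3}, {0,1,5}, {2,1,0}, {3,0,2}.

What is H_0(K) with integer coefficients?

H_0 ≅ Z.

We work with the vertex ordering 0 < 1 < 2 < 3 < 4 < 5. The simplices of K, each written with vertices in increasing order, are:

  0-simplices (6): [0], [1], [2], [3], [4], [5]
  1-simplices (12): [0,1], [0,2], [0,3], [0,4], [0,5], [1,2], [1,5], [2,3], [2,5], [3,4], [3,5], [4,5]
  2-simplices (6): [0,1,2], [0,1,5], [0,2,3], [0,4,5], [2,3,5], [3,4,5]

so the chain groups are C_0 ≅ Z^6, C_1 ≅ Z^12, C_2 ≅ Z^6.

Boundary ∂_1: C_1 → C_0 sends each edge [p,q] (with p < q) to q − p. For instance
  ∂[2,3] = [3] − [2].
The resulting 6×12 matrix has rank 5, and its Smith normal form has invariant factors (1,1,1,1,1).

The boundary map ∂_2: C_2 → C_1 sends each 2-simplex [p,q,r] to [q,r] − [p,r] + [p,q]. For instance
  ∂[0,1,2] = [1,2] − [0,2] + [0,1],
  ∂[3,4,5] = [4,5] − [3,5] + [3,4].
The resulting 12×6 matrix has rank 6, and its Smith normal form has invariant factors (1,1,1,1,1,1).

From H_k ≅ ker(∂_k) / im(∂_{k+1}) we obtain:

  H_0: rank C_0 − rank ∂_1 = 6 − 5 = 1, and the invariant factors of ∂_1 are all 1, so H_0 = Z.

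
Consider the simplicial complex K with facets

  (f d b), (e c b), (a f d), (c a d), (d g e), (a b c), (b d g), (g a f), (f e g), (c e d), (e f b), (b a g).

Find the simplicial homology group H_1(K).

H_1 = Z/2.

Order the vertices as a < b < c < d < e < f < g. Listing each simplex with vertices in this order, K has dimension 2 with simplices:

  0-simplices (7): a, b, c, d, e, f, g
  1-simplices (18): ab, ac, ad, af, ag, bc, bd, be, bf, bg, cd, ce, de, df, dg, ef, eg, fg
  2-simplices (12): abc, abg, acd, adf, afg, bce, bdf, bdg, bef, cde, deg, efg

giving chain groups C_0 ≅ Z^7, C_1 ≅ Z^18, C_2 ≅ Z^12.

∂_1: C_1 → C_0 sends each edge [p,q] (with p < q) to q − p.
The 7×18 boundary matrix has rank 6 and Smith normal form diag(1,1,1,1,1,1).

The boundary map ∂_2: C_2 → C_1 acts by ∂[p,q,r] = [q,r] − [p,r] + [p,q]. For instance
  ∂acd = cd − ad + ac,
  ∂cde = de − ce + cd.
The resulting 18×12 matrix has rank 12, and its Smith normal form has invariant factors (1,1,1,1,1,1,1,1,1,1,1,2).

Now H_k = ker ∂_k / im ∂_{k+1}, so:

  H_1: rank ker ∂_1 − rank ∂_2 = (18 − 6) − 12 = 0, and ∂_2 has invariant factor 2 > 1, so H_1 ≅ Z/2.

(K is a triangulation of the real projective plane RP^2.)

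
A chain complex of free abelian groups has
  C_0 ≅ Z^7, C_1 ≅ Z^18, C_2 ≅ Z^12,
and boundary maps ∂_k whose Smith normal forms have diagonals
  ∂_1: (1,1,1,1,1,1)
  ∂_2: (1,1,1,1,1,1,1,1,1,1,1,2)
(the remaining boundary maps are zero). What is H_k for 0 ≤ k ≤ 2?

H_0 = Z,  H_1 = Z/2,  H_2 = 0.

H_0: b_0 = 7 − 0 − 6 = 1; torsion from ∂_1 factors > 1: none. So H_0 = Z.
H_1: b_1 = 18 − 6 − 12 = 0; torsion from ∂_2 factors > 1: [2]. So H_1 = Z/2.
H_2: b_2 = 12 − 12 − 0 = 0; torsion from ∂_3 factors > 1: none. So H_2 = 0.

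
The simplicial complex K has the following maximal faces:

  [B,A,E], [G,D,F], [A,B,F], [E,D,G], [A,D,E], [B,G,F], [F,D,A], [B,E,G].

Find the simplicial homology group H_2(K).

Order the vertices as A < B < D < E < F < G. Listing each simplex with vertices in this order, K has dimension 2 with simplices:

  0-simplices (6): A, B, D, E, F, G
  1-simplices (12): AB, AD, AE, AF, BE, BF, BG, DE, DF, DG, EG, FG
  2-simplices (8): ABE, ABF, ADE, ADF, BEG, BFG, DEG, DFG

so the chain groups are C_0 ≅ Z^6, C_1 ≅ Z^12, C_2 ≅ Z^8.

Boundary ∂_1: C_1 → C_0 is given by ∂[p,q] = [q] − [p]. For instance
  ∂BF = F − B.
This gives a 6×12 integer matrix of rank 5; reducing to Smith normal form yields diagonal entries (1,1,1,1,1).

∂_2: C_2 → C_1 sends each 2-simplex [p,q,r] to [q,r] − [p,r] + [p,q]. For instance
  ∂BFG = FG − BG + BF,
  ∂ADF = DF − AF + AD.
The resulting 12×8 matrix has rank 7, and its Smith normal form has invariant factors (1,1,1,1,1,1,1).

Computing H_k = (kernel of ∂_k) / (image of ∂_{k+1}):

  H_2: rank ker ∂_2 − rank ∂_3 = (8 − 7) − 0 = 1, and there is no ∂_3, so H_2 ≅ Z.

(K is a triangulation of the 2-sphere S^2.)

H_2 ≅ Z.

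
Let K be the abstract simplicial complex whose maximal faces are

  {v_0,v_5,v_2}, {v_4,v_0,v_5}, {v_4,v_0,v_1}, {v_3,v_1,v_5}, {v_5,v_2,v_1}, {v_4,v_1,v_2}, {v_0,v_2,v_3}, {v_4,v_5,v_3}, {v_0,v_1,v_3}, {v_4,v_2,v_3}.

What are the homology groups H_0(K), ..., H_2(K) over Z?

H_0 = Z,  H_1 = Z/2Z,  H_2 = 0.

Take the total order v_0 < v_1 < v_2 < v_3 < v_4 < v_5 on the vertex set. Then K (dimension 2) consists of the simplices:

  0-simplices (6): [v_0], [v_1], [v_2], [v_3], [v_4], [v_5]
  1-simplices (15): (15 of them)
  2-simplices (10): [v_0,v_1,v_3], [v_0,v_1,v_4], [v_0,v_2,v_3], [v_0,v_2,v_5], [v_0,v_4,v_5], [v_1,v_2,v_4], [v_1,v_2,v_5], [v_1,v_3,v_5], [v_2,v_3,v_4], [v_3,v_4,v_5]

giving chain groups C_0 ≅ Z^6, C_1 ≅ Z^15, C_2 ≅ Z^10.

Boundary ∂_1: C_1 → C_0 sends each edge [p,q] (with p < q) to q − p.
This gives a 6×15 integer matrix of rank 5; reducing to Smith normal form yields diagonal entries (1,1,1,1,1).

∂_2: C_2 → C_1 acts by ∂[p,q,r] = [q,r] − [p,r] + [p,q]. For instance
  ∂[v_0,v_2,v_5] = [v_2,v_5] − [v_0,v_5] + [v_0,v_2],
  ∂[v_2,v_3,v_4] = [v_3,v_4] − [v_2,v_4] + [v_2,v_3].
As a 15×10 matrix over Z this has rank 10, with invariant factors (1,1,1,1,1,1,1,1,1,2).

From H_k ≅ ker(∂_k) / im(∂_{k+1}) we obtain:

  H_0: rank C_0 − rank ∂_1 = 6 − 5 = 1, and the invariant factors of ∂_1 are all 1, so H_0 = Z.
  H_1: rank ker ∂_1 − rank ∂_2 = (15 − 5) − 10 = 0, and ∂_2 has invariant factor 2 > 1, so H_1 = Z/2Z.
  H_2: rank ker ∂_2 − rank ∂_3 = (10 − 10) − 0 = 0, and there is no ∂_3, so H_2 = 0.

As a check, the Euler characteristic is 6 − 15 + 10 = 1, which agrees with 1 − 0 + 0 = 1.
(K is a triangulation of the real projective plane RP^2.)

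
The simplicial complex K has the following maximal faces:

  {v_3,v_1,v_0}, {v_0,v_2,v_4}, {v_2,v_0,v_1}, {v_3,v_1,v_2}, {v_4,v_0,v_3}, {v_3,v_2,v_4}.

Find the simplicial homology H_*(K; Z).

H_0 ≅ Z,  H_1 = 0,  H_2 ≅ Z.

We work with the vertex ordering v_0 < v_1 < v_2 < v_3 < v_4. The simplices of K, each written with vertices in increasing order, are:

  0-simplices (5): [v_0], [v_1], [v_2], [v_3], [v_4]
  1-simplices (9): [v_0,v_1], [v_0,v_2], [v_0,v_3], [v_0,v_4], [v_1,v_2], [v_1,v_3], [v_2,v_3], [v_2,v_4], [v_3,v_4]
  2-simplices (6): [v_0,v_1,v_2], [v_0,v_1,v_3], [v_0,v_2,v_4], [v_0,v_3,v_4], [v_1,v_2,v_3], [v_2,v_3,v_4]

so the chain groups are C_0 ≅ Z^5, C_1 ≅ Z^9, C_2 ≅ Z^6.

Boundary ∂_1: C_1 → C_0 maps an edge to its endpoints' difference, ∂[p,q] = q − p. For instance
  ∂[v_1,v_3] = [v_3] − [v_1].
The resulting 5×9 matrix has rank 4, and its Smith normal form has invariant factors (1,1,1,1).

The boundary map ∂_2: C_2 → C_1 acts by ∂[p,q,r] = [q,r] − [p,r] + [p,q]. For instance
  ∂[v_0,v_1,v_2] = [v_1,v_2] − [v_0,v_2] + [v_0,v_1],
  ∂[v_0,v_3,v_4] = [v_3,v_4] − [v_0,v_4] + [v_0,v_3].
As a 9×6 matrix over Z this has rank 5, with invariant factors (1,1,1,1,1).

From H_k ≅ ker(∂_k) / im(∂_{k+1}) we obtain:

  H_0: rank C_0 − rank ∂_1 = 5 − 4 = 1, and the invariant factors of ∂_1 are all 1, so H_0 ≅ Z.
  H_1: rank ker ∂_1 − rank ∂_2 = (9 − 4) − 5 = 0, and the invariant factors of ∂_2 are all 1, so H_1 ≅ 0.
  H_2: rank ker ∂_2 − rank ∂_3 = (6 − 5) − 0 = 1, and there is no ∂_3, so H_2 ≅ Z.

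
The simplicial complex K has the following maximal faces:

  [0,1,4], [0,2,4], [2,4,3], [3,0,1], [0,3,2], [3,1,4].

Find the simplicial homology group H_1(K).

Fix the vertex order 0 < 1 < 2 < 3 < 4 and write every simplex with vertices in increasing order. Then dim K = 2 and the simplices of K are:

  0-simplices (5): [0], [1], [2], [3], [4]
  1-simplices (9): [0,1], [0,2], [0,3], [0,4], [1,3], [1,4], [2,3], [2,4], [3,4]
  2-simplices (6): [0,1,3], [0,1,4], [0,2,3], [0,2,4], [1,3,4], [2,3,4]

so the chain groups are C_0 ≅ Z^5, C_1 ≅ Z^9, C_2 ≅ Z^6.

Boundary ∂_1: C_1 → C_0 is given by ∂[p,q] = [q] − [p]. For instance
  ∂[0,4] = [4] − [0].
The resulting 5×9 matrix has rank 4, and its Smith normal form has invariant factors (1,1,1,1).

The boundary map ∂_2: C_2 → C_1 acts by ∂[p,q,r] = [q,r] − [p,r] + [p,q]. For instance
  ∂[0,1,3] = [1,3] − [0,3] + [0,1],
  ∂[2,3,4] = [3,4] − [2,4] + [2,3].
The resulting 9×6 matrix has rank 5, and its Smith normal form has invariant factors (1,1,1,1,1).

Now H_k = ker ∂_k / im ∂_{k+1}, so:

  H_1: rank ker ∂_1 − rank ∂_2 = (9 − 4) − 5 = 0, and the invariant factors of ∂_2 are all 1, so H_1 = 0.

(K is a triangulation of the 2-sphere S^2.)

H_1 = 0.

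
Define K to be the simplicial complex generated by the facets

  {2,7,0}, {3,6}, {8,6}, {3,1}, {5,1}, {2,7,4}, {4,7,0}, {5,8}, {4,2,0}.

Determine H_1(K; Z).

Fix the vertex order 0 < 1 < 2 < 3 < 4 < 5 < 6 < 7 < 8 and write every simplex with vertices in increasing order. Then dim K = 2 and the simplices of K are:

  0-simplices (9): [0], [1], [2], [3], [4], [5], [6], [7], [8]
  1-simplices (11): [0,2], [0,4], [0,7], [1,3], [1,5], [2,4], [2,7], [3,6], [4,7], [5,8], [6,8]
  2-simplices (4): [0,2,4], [0,2,7], [0,4,7], [2,4,7]

Hence C_0 ≅ Z^9, C_1 ≅ Z^11, C_2 ≅ Z^4.

The boundary map ∂_1: C_1 → C_0 maps an edge to its endpoints' difference, ∂[p,q] = q − p. For instance
  ∂[4,7] = [7] − [4].
The 9×11 boundary matrix has rank 7 and Smith normal form diag(1,1,1,1,1,1,1).

Boundary ∂_2: C_2 → C_1 acts by ∂[p,q,r] = [q,r] − [p,r] + [p,q]. For instance
  ∂[0,2,7] = [2,7] − [0,7] + [0,2],
  ∂[0,2,4] = [2,4] − [0,4] + [0,2].
The resulting 11×4 matrix has rank 3, and its Smith normal form has invariant factors (1,1,1).

Now H_k = ker ∂_k / im ∂_{k+1}, so:

  H_1: rank ker ∂_1 − rank ∂_2 = (11 − 7) − 3 = 1, and the invariant factors of ∂_2 are all 1, so H_1 = Z.

H_1 = Z.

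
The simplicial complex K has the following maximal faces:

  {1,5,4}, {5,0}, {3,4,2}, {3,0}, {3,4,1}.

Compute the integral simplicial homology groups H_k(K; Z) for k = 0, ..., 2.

H_0 = Z,  H_1 = Z,  H_2 = 0.

Order the vertices as 0 < 1 < 2 < 3 < 4 < 5. Listing each simplex with vertices in this order, K has dimension 2 with simplices:

  0-simplices (6): [0], [1], [2], [3], [4], [5]
  1-simplices (9): [0,3], [0,5], [1,3], [1,4], [1,5], [2,3], [2,4], [3,4], [4,5]
  2-simplices (3): [1,3,4], [1,4,5], [2,3,4]

so the chain groups are C_0 ≅ Z^6, C_1 ≅ Z^9, C_2 ≅ Z^3.

Boundary ∂_1: C_1 → C_0 maps an edge to its endpoints' difference, ∂[p,q] = q − p.
As a 6×9 matrix over Z this has rank 5, with invariant factors (1,1,1,1,1).

Boundary ∂_2: C_2 → C_1 maps a triangle to the signed sum of its edges. For instance
  ∂[2,3,4] = [3,4] − [2,4] + [2,3],
  ∂[1,3,4] = [3,4] − [1,4] + [1,3].
As a 9×3 matrix over Z this has rank 3, with invariant factors (1,1,1).

Computing H_k = (kernel of ∂_k) / (image of ∂_{k+1}):

  H_0: rank C_0 − rank ∂_1 = 6 − 5 = 1, and the invariant factors of ∂_1 are all 1, so H_0 = Z.
  H_1: rank ker ∂_1 − rank ∂_2 = (9 − 5) − 3 = 1, and the invariant factors of ∂_2 are all 1, so H_1 = Z.
  H_2: rank ker ∂_2 − rank ∂_3 = (3 − 3) − 0 = 0, and there is no ∂_3, so H_2 = 0.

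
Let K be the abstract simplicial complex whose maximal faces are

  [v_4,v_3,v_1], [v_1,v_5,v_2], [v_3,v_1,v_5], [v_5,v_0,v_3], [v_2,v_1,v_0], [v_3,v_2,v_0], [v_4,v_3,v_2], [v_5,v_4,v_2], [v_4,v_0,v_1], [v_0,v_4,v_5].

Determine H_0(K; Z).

We work with the vertex ordering v_0 < v_1 < v_2 < v_3 < v_4 < v_5. The simplices of K, each written with vertices in increasing order, are:

  0-simplices (6): [v_0], [v_1], [v_2], [v_3], [v_4], [v_5]
  1-simplices (15): (15 of them)
  2-simplices (10): [v_0,v_1,v_2], [v_0,v_1,v_4], [v_0,v_2,v_3], [v_0,v_3,v_5], [v_0,v_4,v_5], [v_1,v_2,v_5], [v_1,v_3,v_4], [v_1,v_3,v_5], [v_2,v_3,v_4], [v_2,v_4,v_5]

Hence C_0 ≅ Z^6, C_1 ≅ Z^15, C_2 ≅ Z^10.

The boundary map ∂_1: C_1 → C_0 sends each edge [p,q] (with p < q) to q − p. For instance
  ∂[v_0,v_2] = [v_2] − [v_0].
This gives a 6×15 integer matrix of rank 5; reducing to Smith normal form yields diagonal entries (1,1,1,1,1).

The boundary map ∂_2: C_2 → C_1 acts by ∂[p,q,r] = [q,r] − [p,r] + [p,q]. For instance
  ∂[v_1,v_3,v_4] = [v_3,v_4] − [v_1,v_4] + [v_1,v_3],
  ∂[v_0,v_1,v_4] = [v_1,v_4] − [v_0,v_4] + [v_0,v_1].
This gives a 15×10 integer matrix of rank 10; reducing to Smith normal form yields diagonal entries (1,1,1,1,1,1,1,1,1,2).

Reading off H_k = ker ∂_k / im ∂_{k+1}:

  H_0: rank C_0 − rank ∂_1 = 6 − 5 = 1, and the invariant factors of ∂_1 are all 1, so H_0 = Z.

H_0 = Z.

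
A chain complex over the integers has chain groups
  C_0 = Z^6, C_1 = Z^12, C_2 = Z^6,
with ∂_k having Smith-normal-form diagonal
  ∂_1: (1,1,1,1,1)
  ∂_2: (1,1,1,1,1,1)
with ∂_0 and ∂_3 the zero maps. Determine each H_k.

H_0 ≅ Z,  H_1 ≅ Z,  H_2 = 0.

H_0: b_0 = 6 − 0 − 5 = 1; torsion from ∂_1 factors > 1: none. So H_0 ≅ Z.
H_1: b_1 = 12 − 5 − 6 = 1; torsion from ∂_2 factors > 1: none. So H_1 ≅ Z.
H_2: b_2 = 6 − 6 − 0 = 0; torsion from ∂_3 factors > 1: none. So H_2 ≅ 0.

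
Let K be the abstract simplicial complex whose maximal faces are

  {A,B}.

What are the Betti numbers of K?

Fix the vertex order A < B and write every simplex with vertices in increasing order. Then dim K = 1 and the simplices of K are:

  0-simplices (2): A, B
  1-simplices (1): AB

so the chain groups are C_0 ≅ Z^2, C_1 ≅ Z^1.

The boundary map ∂_1: C_1 → C_0 sends each edge [p,q] (with p < q) to q − p. For instance
  ∂AB = B − A.
As a 2×1 matrix over Z this has rank 1, with invariant factors (1).

Computing H_k = (kernel of ∂_k) / (image of ∂_{k+1}):

  H_0: rank C_0 − rank ∂_1 = 2 − 1 = 1, and the invariant factors of ∂_1 are all 1, so H_0 = Z.
  H_1: rank ker ∂_1 − rank ∂_2 = (1 − 1) − 0 = 0, and there is no ∂_2, so H_1 = 0.

As a check, the Euler characteristic is 2 − 1 = 1, which agrees with 1 − 0 = 1.
(K is a triangulation of the 1-simplex.)

Hence the Betti numbers are b_0 = 1, b_1 = 0.

b_0 = 1, b_1 = 0.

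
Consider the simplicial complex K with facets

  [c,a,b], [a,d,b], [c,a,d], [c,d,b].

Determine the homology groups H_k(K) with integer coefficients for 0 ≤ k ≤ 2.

We work with the vertex ordering a < b < c < d. The simplices of K, each written with vertices in increasing order, are:

  0-simplices (4): a, b, c, d
  1-simplices (6): ab, ac, ad, bc, bd, cd
  2-simplices (4): abc, abd, acd, bcd

giving chain groups C_0 ≅ Z^4, C_1 ≅ Z^6, C_2 ≅ Z^4.

Boundary ∂_1: C_1 → C_0 sends each edge [p,q] (with p < q) to q − p.
This gives a 4×6 integer matrix of rank 3; reducing to Smith normal form yields diagonal entries (1,1,1).

∂_2: C_2 → C_1 sends each 2-simplex [p,q,r] to [q,r] − [p,r] + [p,q]. For instance
  ∂acd = cd − ad + ac,
  ∂abd = bd − ad + ab.
The 6×4 boundary matrix has rank 3 and Smith normal form diag(1,1,1).

Now H_k = ker ∂_k / im ∂_{k+1}, so:

  H_0: rank C_0 − rank ∂_1 = 4 − 3 = 1, and the invariant factors of ∂_1 are all 1, so H_0 = Z.
  H_1: rank ker ∂_1 − rank ∂_2 = (6 − 3) − 3 = 0, and the invariant factors of ∂_2 are all 1, so H_1 = 0.
  H_2: rank ker ∂_2 − rank ∂_3 = (4 − 3) − 0 = 1, and there is no ∂_3, so H_2 = Z.

As a check, the Euler characteristic is 4 − 6 + 4 = 2, which agrees with 1 − 0 + 1 = 2.

H_0 ≅ Z,  H_1 = 0,  H_2 ≅ Z.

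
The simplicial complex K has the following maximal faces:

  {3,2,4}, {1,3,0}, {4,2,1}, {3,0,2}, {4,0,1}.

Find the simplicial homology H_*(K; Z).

H_0 = Z,  H_1 = Z,  H_2 = 0.

Fix the vertex order 0 < 1 < 2 < 3 < 4 and write every simplex with vertices in increasing order. Then dim K = 2 and the simplices of K are:

  0-simplices (5): [0], [1], [2], [3], [4]
  1-simplices (10): [0,1], [0,2], [0,3], [0,4], [1,2], [1,3], [1,4], [2,3], [2,4], [3,4]
  2-simplices (5): [0,1,3], [0,1,4], [0,2,3], [1,2,4], [2,3,4]

Hence C_0 ≅ Z^5, C_1 ≅ Z^10, C_2 ≅ Z^5.

Boundary ∂_1: C_1 → C_0 maps an edge to its endpoints' difference, ∂[p,q] = q − p. For instance
  ∂[0,2] = [2] − [0].
The 5×10 boundary matrix has rank 4 and Smith normal form diag(1,1,1,1).

Boundary ∂_2: C_2 → C_1 sends each 2-simplex [p,q,r] to [q,r] − [p,r] + [p,q]. For instance
  ∂[0,1,3] = [1,3] − [0,3] + [0,1],
  ∂[0,1,4] = [1,4] − [0,4] + [0,1].
As a 10×5 matrix over Z this has rank 5, with invariant factors (1,1,1,1,1).

From H_k ≅ ker(∂_k) / im(∂_{k+1}) we obtain:

  H_0: rank C_0 − rank ∂_1 = 5 − 4 = 1, and the invariant factors of ∂_1 are all 1, so H_0 = Z.
  H_1: rank ker ∂_1 − rank ∂_2 = (10 − 4) − 5 = 1, and the invariant factors of ∂_2 are all 1, so H_1 = Z.
  H_2: rank ker ∂_2 − rank ∂_3 = (5 − 5) − 0 = 0, and there is no ∂_3, so H_2 = 0.

As a check, the Euler characteristic is 5 − 10 + 5 = 0, which agrees with 1 − 1 + 0 = 0.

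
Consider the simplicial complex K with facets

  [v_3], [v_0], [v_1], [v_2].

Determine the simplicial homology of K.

H_0 = Z^4.

We work with the vertex ordering v_0 < v_1 < v_2 < v_3. The simplices of K, each written with vertices in increasing order, are:

  0-simplices (4): [v_0], [v_1], [v_2], [v_3]

so the chain groups are C_0 ≅ Z^4.

Computing H_k = (kernel of ∂_k) / (image of ∂_{k+1}):

  H_0: rank C_0 − rank ∂_1 = 4 − 0 = 4, and there is no ∂_1, so H_0 ≅ Z^4.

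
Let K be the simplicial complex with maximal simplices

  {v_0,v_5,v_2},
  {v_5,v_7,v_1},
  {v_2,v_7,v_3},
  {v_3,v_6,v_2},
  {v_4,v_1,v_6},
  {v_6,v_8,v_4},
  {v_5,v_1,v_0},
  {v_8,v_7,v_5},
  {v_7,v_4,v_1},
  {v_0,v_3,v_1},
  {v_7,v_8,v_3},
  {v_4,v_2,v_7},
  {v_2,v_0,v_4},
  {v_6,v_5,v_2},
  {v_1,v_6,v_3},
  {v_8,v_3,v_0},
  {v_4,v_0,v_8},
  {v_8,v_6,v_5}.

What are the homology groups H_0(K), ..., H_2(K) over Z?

H_0 = Z,  H_1 = Z^2,  H_2 = Z.

K has 9 vertices, 27 edges, 18 triangles.
rank ∂_0 = 0, rank ∂_1 = 8 ⇒ b_0 = 9 − 0 − 8 = 1; all invariant factors of ∂_1 are 1 so no torsion. So H_0 = Z.
rank ∂_1 = 8, rank ∂_2 = 17 ⇒ b_1 = 27 − 8 − 17 = 2; all invariant factors of ∂_2 are 1 so no torsion. So H_1 = Z^2.
rank ∂_2 = 17, rank ∂_3 = 0 ⇒ b_2 = 18 − 17 − 0 = 1. So H_2 = Z.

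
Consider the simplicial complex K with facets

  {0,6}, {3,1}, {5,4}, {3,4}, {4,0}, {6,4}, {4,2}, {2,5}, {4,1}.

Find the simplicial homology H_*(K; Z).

H_0 = Z,  H_1 = Z^3.

Fix the vertex order 0 < 1 < 2 < 3 < 4 < 5 < 6 and write every simplex with vertices in increasing order. Then dim K = 1 and the simplices of K are:

  0-simplices (7): [0], [1], [2], [3], [4], [5], [6]
  1-simplices (9): [0,4], [0,6], [1,3], [1,4], [2,4], [2,5], [3,4], [4,5], [4,6]

Hence C_0 ≅ Z^7, C_1 ≅ Z^9.

Boundary ∂_1: C_1 → C_0 maps an edge to its endpoints' difference, ∂[p,q] = q − p.
This gives a 7×9 integer matrix of rank 6; reducing to Smith normal form yields diagonal entries (1,1,1,1,1,1).

From H_k ≅ ker(∂_k) / im(∂_{k+1}) we obtain:

  H_0: rank C_0 − rank ∂_1 = 7 − 6 = 1, and the invariant factors of ∂_1 are all 1, so H_0 ≅ Z.
  H_1: rank ker ∂_1 − rank ∂_2 = (9 − 6) − 0 = 3, and there is no ∂_2, so H_1 ≅ Z^3.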